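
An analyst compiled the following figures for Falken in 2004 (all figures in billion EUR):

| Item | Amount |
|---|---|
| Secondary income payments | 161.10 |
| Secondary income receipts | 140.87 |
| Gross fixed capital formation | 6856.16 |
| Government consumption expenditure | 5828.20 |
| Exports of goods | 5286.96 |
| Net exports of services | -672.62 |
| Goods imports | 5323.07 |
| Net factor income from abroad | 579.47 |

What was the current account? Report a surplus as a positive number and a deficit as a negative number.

-149.49

Goods balance = 5286.96 - 5323.07 = -36.11
Services balance = -672.62
Trade balance (goods + services) = -36.11 + (-672.62) = -708.73
Net primary income = 579.47
Net secondary income = 140.87 - 161.10 = -20.23
Current account = -708.73 + 579.47 + (-20.23) = -149.49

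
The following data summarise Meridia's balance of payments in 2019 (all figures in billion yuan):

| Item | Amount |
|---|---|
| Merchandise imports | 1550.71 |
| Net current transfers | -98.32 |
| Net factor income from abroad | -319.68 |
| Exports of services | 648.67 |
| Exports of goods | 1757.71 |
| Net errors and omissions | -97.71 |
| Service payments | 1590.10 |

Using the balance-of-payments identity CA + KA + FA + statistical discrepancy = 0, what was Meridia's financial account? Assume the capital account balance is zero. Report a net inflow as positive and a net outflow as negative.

1250.14

Goods balance = 1757.71 - 1550.71 = 207.00
Services balance = 648.67 - 1590.10 = -941.43
Trade balance (goods + services) = 207.00 + (-941.43) = -734.43
Net primary income = -319.68
Net secondary income = -98.32
Current account = -734.43 + (-319.68) + (-98.32) = -1152.43
Financial account = -(-1152.43 + (-97.71)) = 1250.14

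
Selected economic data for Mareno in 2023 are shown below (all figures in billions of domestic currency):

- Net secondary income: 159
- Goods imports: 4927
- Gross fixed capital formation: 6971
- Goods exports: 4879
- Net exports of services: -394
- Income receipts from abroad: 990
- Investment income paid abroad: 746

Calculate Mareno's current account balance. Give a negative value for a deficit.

-39

Goods balance = 4879 - 4927 = -48
Services balance = -394
Trade balance (goods + services) = -48 + (-394) = -442
Net primary income = 990 - 746 = 244
Net secondary income = 159
Current account = -442 + 244 + 159 = -39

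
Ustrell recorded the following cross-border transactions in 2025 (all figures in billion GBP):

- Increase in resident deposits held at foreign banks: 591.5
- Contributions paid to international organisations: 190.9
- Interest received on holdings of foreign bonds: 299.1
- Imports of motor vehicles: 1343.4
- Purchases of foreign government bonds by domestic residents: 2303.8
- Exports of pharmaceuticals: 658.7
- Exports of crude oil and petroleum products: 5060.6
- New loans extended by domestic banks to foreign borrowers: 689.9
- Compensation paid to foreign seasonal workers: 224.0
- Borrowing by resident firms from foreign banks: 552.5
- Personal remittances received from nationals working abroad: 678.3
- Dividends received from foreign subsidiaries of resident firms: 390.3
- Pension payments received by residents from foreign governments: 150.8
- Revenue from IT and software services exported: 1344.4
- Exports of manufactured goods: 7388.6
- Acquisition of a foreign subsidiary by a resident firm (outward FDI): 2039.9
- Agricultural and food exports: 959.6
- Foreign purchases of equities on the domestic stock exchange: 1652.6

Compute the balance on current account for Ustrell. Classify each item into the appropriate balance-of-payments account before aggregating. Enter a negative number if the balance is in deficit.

Goods: 5060.6 + 658.7 + 959.6 + 7388.6 - 1343.4 = 12724.1
Services: 1344.4
Primary income: 299.1 - 224.0 + 390.3 = 465.4
Secondary income: 678.3 + 150.8 - 190.9 = 638.2
Current account = 12724.1 + 1344.4 + 465.4 + 638.2 = 15172.1
(Excluded from the current account — financial account: increase in resident deposits held at foreign banks 591.5, purchases of foreign government bonds by domestic residents 2303.8, new loans extended by domestic banks to foreign borrowers 689.9, borrowing by resident firms from foreign banks 552.5, acquisition of a foreign subsidiary by a resident firm (outward FDI) 2039.9, foreign purchases of equities on the domestic stock exchange 1652.6.)

15172.1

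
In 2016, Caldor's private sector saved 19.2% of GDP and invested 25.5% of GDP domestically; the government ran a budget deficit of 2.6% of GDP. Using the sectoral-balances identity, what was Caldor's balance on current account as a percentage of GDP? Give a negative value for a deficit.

-8.9

By the sectoral-balances identity, CA = (S_private - I) + (T - G).
Private balance = 19.2 - 25.5 = -6.3
Government balance (T - G) = -2.6
CA = -6.3 + (-2.6) = -8.9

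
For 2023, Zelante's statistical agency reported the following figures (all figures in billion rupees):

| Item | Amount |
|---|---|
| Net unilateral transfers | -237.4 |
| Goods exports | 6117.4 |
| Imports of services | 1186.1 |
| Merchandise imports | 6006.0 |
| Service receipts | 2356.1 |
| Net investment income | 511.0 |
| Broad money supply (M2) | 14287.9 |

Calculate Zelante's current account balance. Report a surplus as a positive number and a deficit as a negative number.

1555.0

Goods balance = 6117.4 - 6006.0 = 111.4
Services balance = 2356.1 - 1186.1 = 1170.0
Trade balance (goods + services) = 111.4 + 1170.0 = 1281.4
Net primary income = 511.0
Net secondary income = -237.4
Current account = 1281.4 + 511.0 + (-237.4) = 1555.0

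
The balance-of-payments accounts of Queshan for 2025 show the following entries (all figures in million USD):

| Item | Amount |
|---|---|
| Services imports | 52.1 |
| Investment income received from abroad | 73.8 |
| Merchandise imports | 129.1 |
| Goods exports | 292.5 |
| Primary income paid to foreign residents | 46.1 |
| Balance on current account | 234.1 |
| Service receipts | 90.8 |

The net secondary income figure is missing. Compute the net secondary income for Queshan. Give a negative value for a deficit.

4.3

Current account = goods balance + services balance + net primary income + net secondary income
Sum of the known components = 229.8
Net secondary income = CA - (known components) = 234.1 - 229.8 = 4.3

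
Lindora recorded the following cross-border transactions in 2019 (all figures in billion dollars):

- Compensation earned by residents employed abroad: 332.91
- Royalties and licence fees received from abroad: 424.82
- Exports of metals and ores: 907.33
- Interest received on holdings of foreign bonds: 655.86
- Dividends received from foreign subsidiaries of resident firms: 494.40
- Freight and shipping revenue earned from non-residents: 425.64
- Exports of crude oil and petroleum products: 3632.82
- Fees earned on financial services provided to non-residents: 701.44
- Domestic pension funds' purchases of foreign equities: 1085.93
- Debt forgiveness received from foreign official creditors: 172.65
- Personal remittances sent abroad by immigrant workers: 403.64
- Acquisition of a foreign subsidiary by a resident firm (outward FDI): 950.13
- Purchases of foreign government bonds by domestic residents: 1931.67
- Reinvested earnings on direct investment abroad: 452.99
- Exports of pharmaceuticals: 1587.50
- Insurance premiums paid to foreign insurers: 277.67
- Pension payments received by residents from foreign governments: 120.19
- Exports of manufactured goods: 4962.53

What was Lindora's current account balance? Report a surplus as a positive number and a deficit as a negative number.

14017.12

Goods: 1587.50 + 4962.53 + 907.33 + 3632.82 = 11090.18
Services: 701.44 + 424.82 - 277.67 + 425.64 = 1274.23
Primary income: 494.40 + 452.99 + 332.91 + 655.86 = 1936.16
Secondary income: 120.19 - 403.64 = -283.45
Current account = 11090.18 + 1274.23 + 1936.16 + (-283.45) = 14017.12
(Excluded from the current account — financial account: domestic pension funds' purchases of foreign equities 1085.93, acquisition of a foreign subsidiary by a resident firm (outward FDI) 950.13, purchases of foreign government bonds by domestic residents 1931.67; capital account: debt forgiveness received from foreign official creditors 172.65.)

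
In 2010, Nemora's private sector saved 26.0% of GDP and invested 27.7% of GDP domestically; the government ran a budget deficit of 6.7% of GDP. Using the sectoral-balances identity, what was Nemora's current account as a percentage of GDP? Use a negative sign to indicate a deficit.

By the sectoral-balances identity, CA = (S_private - I) + (T - G).
Private balance = 26.0 - 27.7 = -1.7
Government balance (T - G) = -6.7
CA = -1.7 + (-6.7) = -8.4

-8.4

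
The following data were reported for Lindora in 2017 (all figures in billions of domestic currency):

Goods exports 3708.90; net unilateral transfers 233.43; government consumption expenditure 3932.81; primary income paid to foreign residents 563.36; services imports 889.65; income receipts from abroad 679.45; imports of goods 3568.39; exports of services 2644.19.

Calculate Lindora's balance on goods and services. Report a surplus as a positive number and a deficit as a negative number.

Goods balance = 3708.90 - 3568.39 = 140.51
Services balance = 2644.19 - 889.65 = 1754.54
Trade balance (goods + services) = 140.51 + 1754.54 = 1895.05

1895.05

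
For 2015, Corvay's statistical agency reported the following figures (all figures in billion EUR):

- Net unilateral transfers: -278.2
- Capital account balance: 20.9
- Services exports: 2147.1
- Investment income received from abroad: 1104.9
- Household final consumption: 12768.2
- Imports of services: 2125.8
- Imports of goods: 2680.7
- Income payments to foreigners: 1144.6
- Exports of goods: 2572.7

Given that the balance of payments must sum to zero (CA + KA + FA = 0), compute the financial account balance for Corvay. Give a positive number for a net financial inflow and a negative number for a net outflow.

383.7

Goods balance = 2572.7 - 2680.7 = -108.0
Services balance = 2147.1 - 2125.8 = 21.3
Trade balance (goods + services) = -108.0 + 21.3 = -86.7
Net primary income = 1104.9 - 1144.6 = -39.7
Net secondary income = -278.2
Current account = -86.7 + (-39.7) + (-278.2) = -404.6
Financial account = -(-404.6 + 20.9) = 383.7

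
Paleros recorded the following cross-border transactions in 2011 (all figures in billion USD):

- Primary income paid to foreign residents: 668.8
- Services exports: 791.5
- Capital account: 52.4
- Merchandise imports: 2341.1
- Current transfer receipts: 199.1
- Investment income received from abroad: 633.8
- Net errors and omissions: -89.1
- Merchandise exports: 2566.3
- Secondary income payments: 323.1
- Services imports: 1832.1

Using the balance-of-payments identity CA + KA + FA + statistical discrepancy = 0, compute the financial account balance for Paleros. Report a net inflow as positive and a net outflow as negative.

Goods balance = 2566.3 - 2341.1 = 225.2
Services balance = 791.5 - 1832.1 = -1040.6
Trade balance (goods + services) = 225.2 + (-1040.6) = -815.4
Net primary income = 633.8 - 668.8 = -35.0
Net secondary income = 199.1 - 323.1 = -124.0
Current account = -815.4 + (-35.0) + (-124.0) = -974.4
Financial account = -(-974.4 + 52.4 + (-89.1)) = 1011.1

1011.1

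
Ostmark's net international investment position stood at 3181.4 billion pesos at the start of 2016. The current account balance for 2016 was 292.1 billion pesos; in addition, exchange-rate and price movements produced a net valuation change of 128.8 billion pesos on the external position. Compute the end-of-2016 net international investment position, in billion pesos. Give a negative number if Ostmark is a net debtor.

Change in NIIP = current account + net valuation change = 292.1 + 128.8 = 420.9
End-of-year NIIP = 3181.4 + 420.9 = 3602.3

3602.3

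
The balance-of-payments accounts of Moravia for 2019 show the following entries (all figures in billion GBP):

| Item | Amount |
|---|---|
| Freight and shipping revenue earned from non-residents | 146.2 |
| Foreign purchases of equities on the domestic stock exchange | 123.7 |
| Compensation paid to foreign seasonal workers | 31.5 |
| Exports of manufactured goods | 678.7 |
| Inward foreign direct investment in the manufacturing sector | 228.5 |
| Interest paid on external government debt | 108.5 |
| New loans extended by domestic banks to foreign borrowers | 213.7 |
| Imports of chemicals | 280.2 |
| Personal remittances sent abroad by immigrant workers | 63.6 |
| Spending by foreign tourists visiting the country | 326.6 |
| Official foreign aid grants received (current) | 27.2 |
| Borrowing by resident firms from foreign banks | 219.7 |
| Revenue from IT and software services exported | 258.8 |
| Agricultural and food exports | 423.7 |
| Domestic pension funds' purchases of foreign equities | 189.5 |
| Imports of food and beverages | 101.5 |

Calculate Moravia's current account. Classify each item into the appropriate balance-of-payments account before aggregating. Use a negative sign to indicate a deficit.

1275.9

Goods: 423.7 + 678.7 - 101.5 - 280.2 = 720.7
Services: 326.6 + 258.8 + 146.2 = 731.6
Primary income: -108.5 - 31.5 = -140.0
Secondary income: -63.6 + 27.2 = -36.4
Current account = 720.7 + 731.6 + (-140.0) + (-36.4) = 1275.9
(Excluded from the current account — financial account: foreign purchases of equities on the domestic stock exchange 123.7, inward foreign direct investment in the manufacturing sector 228.5, new loans extended by domestic banks to foreign borrowers 213.7, borrowing by resident firms from foreign banks 219.7, domestic pension funds' purchases of foreign equities 189.5.)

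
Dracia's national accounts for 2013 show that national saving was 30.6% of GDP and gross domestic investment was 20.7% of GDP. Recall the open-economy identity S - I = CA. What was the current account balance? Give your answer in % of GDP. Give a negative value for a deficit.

CA = S - I = 30.6 - 20.7 = 9.9

9.9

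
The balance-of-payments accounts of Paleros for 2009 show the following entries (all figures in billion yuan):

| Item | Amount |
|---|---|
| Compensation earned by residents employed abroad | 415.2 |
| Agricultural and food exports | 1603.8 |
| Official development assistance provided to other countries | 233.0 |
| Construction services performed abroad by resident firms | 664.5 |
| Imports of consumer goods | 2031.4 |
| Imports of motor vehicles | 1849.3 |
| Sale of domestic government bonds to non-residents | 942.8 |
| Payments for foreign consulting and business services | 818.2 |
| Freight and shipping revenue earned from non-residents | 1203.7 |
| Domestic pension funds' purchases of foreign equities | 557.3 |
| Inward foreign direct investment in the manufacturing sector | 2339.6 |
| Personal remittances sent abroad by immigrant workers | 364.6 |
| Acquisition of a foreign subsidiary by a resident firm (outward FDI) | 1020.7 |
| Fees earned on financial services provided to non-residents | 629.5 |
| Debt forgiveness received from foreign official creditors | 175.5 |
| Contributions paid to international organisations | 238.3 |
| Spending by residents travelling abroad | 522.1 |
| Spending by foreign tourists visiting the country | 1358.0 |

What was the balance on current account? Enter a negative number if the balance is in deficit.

Goods: -2031.4 + 1603.8 - 1849.3 = -2276.9
Services: -818.2 - 522.1 + 1203.7 + 1358.0 + 664.5 + 629.5 = 2515.4
Primary income: 415.2
Secondary income: -364.6 - 233.0 - 238.3 = -835.9
Current account = (-2276.9) + 2515.4 + 415.2 + (-835.9) = -182.2
(Excluded from the current account — financial account: sale of domestic government bonds to non-residents 942.8, domestic pension funds' purchases of foreign equities 557.3, inward foreign direct investment in the manufacturing sector 2339.6, acquisition of a foreign subsidiary by a resident firm (outward FDI) 1020.7; capital account: debt forgiveness received from foreign official creditors 175.5.)

-182.2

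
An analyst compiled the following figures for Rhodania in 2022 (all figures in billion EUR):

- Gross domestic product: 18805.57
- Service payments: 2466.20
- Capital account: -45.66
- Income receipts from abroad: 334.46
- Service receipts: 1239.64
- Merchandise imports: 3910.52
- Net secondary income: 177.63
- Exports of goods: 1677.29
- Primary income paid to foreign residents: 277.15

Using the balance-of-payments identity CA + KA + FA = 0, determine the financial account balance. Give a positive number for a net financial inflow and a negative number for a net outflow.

3270.51

Goods balance = 1677.29 - 3910.52 = -2233.23
Services balance = 1239.64 - 2466.20 = -1226.56
Trade balance (goods + services) = -2233.23 + (-1226.56) = -3459.79
Net primary income = 334.46 - 277.15 = 57.31
Net secondary income = 177.63
Current account = -3459.79 + 57.31 + 177.63 = -3224.85
Financial account = -(-3224.85 + (-45.66)) = 3270.51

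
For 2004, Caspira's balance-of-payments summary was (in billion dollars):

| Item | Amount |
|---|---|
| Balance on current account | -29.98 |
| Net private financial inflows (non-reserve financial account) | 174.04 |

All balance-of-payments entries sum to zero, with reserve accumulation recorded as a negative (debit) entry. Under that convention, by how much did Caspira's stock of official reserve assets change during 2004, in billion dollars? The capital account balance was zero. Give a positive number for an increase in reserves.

Official reserve transactions balance = -((-29.98) + 174.04) = -144.06
An accumulation of reserves is recorded as a debit (negative entry), so the change in the stock of reserves is the negative of that balance.
Change in official reserves = -(-144.06) = 144.06

144.06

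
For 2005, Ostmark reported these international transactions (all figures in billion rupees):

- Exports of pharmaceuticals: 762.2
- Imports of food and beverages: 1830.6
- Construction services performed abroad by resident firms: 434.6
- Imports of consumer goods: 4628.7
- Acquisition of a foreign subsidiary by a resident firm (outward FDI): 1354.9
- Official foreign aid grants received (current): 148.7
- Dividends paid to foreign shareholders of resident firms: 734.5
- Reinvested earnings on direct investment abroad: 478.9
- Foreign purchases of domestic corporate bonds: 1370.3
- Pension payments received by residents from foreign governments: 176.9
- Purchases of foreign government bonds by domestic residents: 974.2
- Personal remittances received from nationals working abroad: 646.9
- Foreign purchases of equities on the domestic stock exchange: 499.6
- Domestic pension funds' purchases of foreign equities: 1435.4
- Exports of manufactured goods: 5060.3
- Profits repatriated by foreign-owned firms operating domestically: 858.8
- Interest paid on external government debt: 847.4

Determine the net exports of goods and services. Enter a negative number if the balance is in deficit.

Goods: -1830.6 + 5060.3 + 762.2 - 4628.7 = -636.8
Services: 434.6
Trade balance = -636.8 + 434.6 = -202.2
(Excluded from the trade balance — financial account: acquisition of a foreign subsidiary by a resident firm (outward FDI) 1354.9, foreign purchases of domestic corporate bonds 1370.3, purchases of foreign government bonds by domestic residents 974.2, foreign purchases of equities on the domestic stock exchange 499.6, domestic pension funds' purchases of foreign equities 1435.4; secondary income: official foreign aid grants received (current) 148.7, pension payments received by residents from foreign governments 176.9, personal remittances received from nationals working abroad 646.9; primary income: dividends paid to foreign shareholders of resident firms 734.5, reinvested earnings on direct investment abroad 478.9, profits repatriated by foreign-owned firms operating domestically 858.8, interest paid on external government debt 847.4.)

-202.2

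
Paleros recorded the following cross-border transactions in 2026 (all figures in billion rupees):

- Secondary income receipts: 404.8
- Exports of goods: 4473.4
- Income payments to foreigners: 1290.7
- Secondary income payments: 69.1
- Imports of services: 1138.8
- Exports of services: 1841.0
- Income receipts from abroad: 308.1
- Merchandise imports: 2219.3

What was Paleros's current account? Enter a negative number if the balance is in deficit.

2309.4

Goods balance = 4473.4 - 2219.3 = 2254.1
Services balance = 1841.0 - 1138.8 = 702.2
Trade balance (goods + services) = 2254.1 + 702.2 = 2956.3
Net primary income = 308.1 - 1290.7 = -982.6
Net secondary income = 404.8 - 69.1 = 335.7
Current account = 2956.3 + (-982.6) + 335.7 = 2309.4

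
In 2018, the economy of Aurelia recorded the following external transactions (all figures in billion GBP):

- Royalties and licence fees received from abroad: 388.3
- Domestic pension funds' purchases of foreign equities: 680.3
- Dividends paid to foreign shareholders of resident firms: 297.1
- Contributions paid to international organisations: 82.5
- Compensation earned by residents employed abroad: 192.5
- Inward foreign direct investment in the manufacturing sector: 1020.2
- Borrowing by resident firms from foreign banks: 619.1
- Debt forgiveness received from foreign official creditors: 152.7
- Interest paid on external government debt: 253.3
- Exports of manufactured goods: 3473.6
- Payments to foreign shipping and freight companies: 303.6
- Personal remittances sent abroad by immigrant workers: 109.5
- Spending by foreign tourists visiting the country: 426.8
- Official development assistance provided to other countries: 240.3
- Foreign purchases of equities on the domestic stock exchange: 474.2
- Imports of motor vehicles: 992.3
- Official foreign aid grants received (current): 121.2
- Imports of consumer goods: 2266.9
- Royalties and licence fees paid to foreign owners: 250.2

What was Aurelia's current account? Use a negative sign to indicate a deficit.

Goods: -2266.9 + 3473.6 - 992.3 = 214.4
Services: 388.3 + 426.8 - 250.2 - 303.6 = 261.3
Primary income: -297.1 + 192.5 - 253.3 = -357.9
Secondary income: 121.2 - 109.5 - 240.3 - 82.5 = -311.1
Current account = 214.4 + 261.3 + (-357.9) + (-311.1) = -193.3
(Excluded from the current account — financial account: domestic pension funds' purchases of foreign equities 680.3, inward foreign direct investment in the manufacturing sector 1020.2, borrowing by resident firms from foreign banks 619.1, foreign purchases of equities on the domestic stock exchange 474.2; capital account: debt forgiveness received from foreign official creditors 152.7.)

-193.3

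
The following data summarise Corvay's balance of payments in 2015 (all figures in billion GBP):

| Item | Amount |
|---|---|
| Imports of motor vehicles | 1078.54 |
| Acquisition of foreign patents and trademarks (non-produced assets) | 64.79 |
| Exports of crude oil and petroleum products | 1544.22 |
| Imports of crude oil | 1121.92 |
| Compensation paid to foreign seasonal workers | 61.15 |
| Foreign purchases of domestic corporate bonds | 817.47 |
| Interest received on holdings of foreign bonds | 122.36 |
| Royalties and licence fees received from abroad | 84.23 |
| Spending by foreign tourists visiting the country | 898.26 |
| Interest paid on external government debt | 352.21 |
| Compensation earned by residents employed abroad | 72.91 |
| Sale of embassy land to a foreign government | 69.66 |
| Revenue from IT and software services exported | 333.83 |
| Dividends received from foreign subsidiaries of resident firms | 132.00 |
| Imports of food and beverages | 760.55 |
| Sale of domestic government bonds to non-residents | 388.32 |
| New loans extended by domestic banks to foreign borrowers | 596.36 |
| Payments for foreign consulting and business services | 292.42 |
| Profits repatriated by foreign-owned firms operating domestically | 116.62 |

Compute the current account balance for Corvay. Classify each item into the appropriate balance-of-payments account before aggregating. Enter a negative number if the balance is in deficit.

-595.60

Goods: -1121.92 + 1544.22 - 1078.54 - 760.55 = -1416.79
Services: 333.83 - 292.42 + 898.26 + 84.23 = 1023.90
Primary income: -61.15 + 72.91 - 116.62 + 122.36 - 352.21 + 132.00 = -202.71
Current account = (-1416.79) + 1023.90 + (-202.71) = -595.60
(Excluded from the current account — capital account: acquisition of foreign patents and trademarks (non-produced assets) 64.79, sale of embassy land to a foreign government 69.66; financial account: foreign purchases of domestic corporate bonds 817.47, sale of domestic government bonds to non-residents 388.32, new loans extended by domestic banks to foreign borrowers 596.36.)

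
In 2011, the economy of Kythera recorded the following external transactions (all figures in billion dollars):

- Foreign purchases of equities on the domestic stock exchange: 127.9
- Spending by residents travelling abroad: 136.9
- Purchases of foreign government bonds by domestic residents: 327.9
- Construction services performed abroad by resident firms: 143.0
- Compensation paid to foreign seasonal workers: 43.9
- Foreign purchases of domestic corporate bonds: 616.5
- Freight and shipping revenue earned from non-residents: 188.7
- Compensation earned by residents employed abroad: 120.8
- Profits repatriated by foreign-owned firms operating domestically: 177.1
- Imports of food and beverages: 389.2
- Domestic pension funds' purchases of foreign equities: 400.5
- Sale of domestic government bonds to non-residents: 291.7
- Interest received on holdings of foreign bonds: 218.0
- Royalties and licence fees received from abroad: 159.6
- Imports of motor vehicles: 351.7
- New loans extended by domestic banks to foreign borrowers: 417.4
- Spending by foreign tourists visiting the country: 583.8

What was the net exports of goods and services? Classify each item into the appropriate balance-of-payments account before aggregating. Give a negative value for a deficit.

Goods: -389.2 - 351.7 = -740.9
Services: 143.0 + 583.8 - 136.9 + 159.6 + 188.7 = 938.2
Trade balance = -740.9 + 938.2 = 197.3
(Excluded from the trade balance — financial account: foreign purchases of equities on the domestic stock exchange 127.9, purchases of foreign government bonds by domestic residents 327.9, foreign purchases of domestic corporate bonds 616.5, domestic pension funds' purchases of foreign equities 400.5, sale of domestic government bonds to non-residents 291.7, new loans extended by domestic banks to foreign borrowers 417.4; primary income: compensation paid to foreign seasonal workers 43.9, compensation earned by residents employed abroad 120.8, profits repatriated by foreign-owned firms operating domestically 177.1, interest received on holdings of foreign bonds 218.0.)

197.3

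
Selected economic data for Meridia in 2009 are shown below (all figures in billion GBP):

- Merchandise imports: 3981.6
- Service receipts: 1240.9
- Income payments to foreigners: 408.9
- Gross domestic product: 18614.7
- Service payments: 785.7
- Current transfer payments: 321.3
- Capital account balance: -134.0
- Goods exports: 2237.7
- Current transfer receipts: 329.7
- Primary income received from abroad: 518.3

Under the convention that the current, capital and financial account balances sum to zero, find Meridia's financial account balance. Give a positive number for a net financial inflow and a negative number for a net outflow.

1304.9

Goods balance = 2237.7 - 3981.6 = -1743.9
Services balance = 1240.9 - 785.7 = 455.2
Trade balance (goods + services) = -1743.9 + 455.2 = -1288.7
Net primary income = 518.3 - 408.9 = 109.4
Net secondary income = 329.7 - 321.3 = 8.4
Current account = -1288.7 + 109.4 + 8.4 = -1170.9
Financial account = -(-1170.9 + (-134.0)) = 1304.9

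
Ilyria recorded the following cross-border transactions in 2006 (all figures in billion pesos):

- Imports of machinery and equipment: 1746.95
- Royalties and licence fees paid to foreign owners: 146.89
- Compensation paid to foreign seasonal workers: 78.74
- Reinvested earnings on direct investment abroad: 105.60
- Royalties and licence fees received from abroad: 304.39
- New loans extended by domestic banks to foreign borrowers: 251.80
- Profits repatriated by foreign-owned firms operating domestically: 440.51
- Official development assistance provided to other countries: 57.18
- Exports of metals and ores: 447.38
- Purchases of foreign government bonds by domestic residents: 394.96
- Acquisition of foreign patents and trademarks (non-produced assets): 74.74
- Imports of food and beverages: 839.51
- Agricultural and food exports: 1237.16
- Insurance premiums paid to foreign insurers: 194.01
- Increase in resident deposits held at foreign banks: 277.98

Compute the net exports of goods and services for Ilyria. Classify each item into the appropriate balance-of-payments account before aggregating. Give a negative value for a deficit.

Goods: 1237.16 - 839.51 + 447.38 - 1746.95 = -901.92
Services: -194.01 - 146.89 + 304.39 = -36.51
Trade balance = -901.92 + (-36.51) = -938.43
(Excluded from the trade balance — primary income: compensation paid to foreign seasonal workers 78.74, reinvested earnings on direct investment abroad 105.60, profits repatriated by foreign-owned firms operating domestically 440.51; financial account: new loans extended by domestic banks to foreign borrowers 251.80, purchases of foreign government bonds by domestic residents 394.96, increase in resident deposits held at foreign banks 277.98; secondary income: official development assistance provided to other countries 57.18; capital account: acquisition of foreign patents and trademarks (non-produced assets) 74.74.)

-938.43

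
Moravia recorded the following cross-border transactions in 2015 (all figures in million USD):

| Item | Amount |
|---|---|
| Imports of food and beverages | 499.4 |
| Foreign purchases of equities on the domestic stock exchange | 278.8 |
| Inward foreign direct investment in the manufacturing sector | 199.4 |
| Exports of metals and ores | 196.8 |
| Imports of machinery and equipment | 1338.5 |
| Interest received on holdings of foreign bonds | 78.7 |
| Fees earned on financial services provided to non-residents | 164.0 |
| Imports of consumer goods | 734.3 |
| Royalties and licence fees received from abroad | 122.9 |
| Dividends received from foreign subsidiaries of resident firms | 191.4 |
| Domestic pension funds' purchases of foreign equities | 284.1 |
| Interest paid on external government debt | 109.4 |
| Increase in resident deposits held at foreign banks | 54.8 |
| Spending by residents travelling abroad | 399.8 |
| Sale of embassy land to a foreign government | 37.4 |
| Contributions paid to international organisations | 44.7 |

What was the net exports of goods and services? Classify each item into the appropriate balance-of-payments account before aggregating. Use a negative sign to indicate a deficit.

Goods: -734.3 - 499.4 - 1338.5 + 196.8 = -2375.4
Services: 164.0 + 122.9 - 399.8 = -112.9
Trade balance = -2375.4 + (-112.9) = -2488.3
(Excluded from the trade balance — financial account: foreign purchases of equities on the domestic stock exchange 278.8, inward foreign direct investment in the manufacturing sector 199.4, domestic pension funds' purchases of foreign equities 284.1, increase in resident deposits held at foreign banks 54.8; primary income: interest received on holdings of foreign bonds 78.7, dividends received from foreign subsidiaries of resident firms 191.4, interest paid on external government debt 109.4; capital account: sale of embassy land to a foreign government 37.4; secondary income: contributions paid to international organisations 44.7.)

-2488.3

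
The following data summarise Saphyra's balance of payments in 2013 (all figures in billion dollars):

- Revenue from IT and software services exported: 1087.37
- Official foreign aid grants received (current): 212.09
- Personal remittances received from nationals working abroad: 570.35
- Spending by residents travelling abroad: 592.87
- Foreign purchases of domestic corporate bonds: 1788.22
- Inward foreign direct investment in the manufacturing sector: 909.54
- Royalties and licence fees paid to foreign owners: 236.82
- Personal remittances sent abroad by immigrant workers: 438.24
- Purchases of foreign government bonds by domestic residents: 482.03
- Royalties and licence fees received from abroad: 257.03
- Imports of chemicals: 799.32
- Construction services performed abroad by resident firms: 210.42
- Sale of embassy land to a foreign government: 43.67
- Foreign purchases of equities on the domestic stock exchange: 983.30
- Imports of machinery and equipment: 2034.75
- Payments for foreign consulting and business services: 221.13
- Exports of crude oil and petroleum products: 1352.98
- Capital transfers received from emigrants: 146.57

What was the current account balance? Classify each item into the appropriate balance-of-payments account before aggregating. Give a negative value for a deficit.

-632.89

Goods: -2034.75 - 799.32 + 1352.98 = -1481.09
Services: 1087.37 + 257.03 - 236.82 - 221.13 - 592.87 + 210.42 = 504.00
Secondary income: -438.24 + 212.09 + 570.35 = 344.20
Current account = (-1481.09) + 504.00 + 344.20 = -632.89
(Excluded from the current account — financial account: foreign purchases of domestic corporate bonds 1788.22, inward foreign direct investment in the manufacturing sector 909.54, purchases of foreign government bonds by domestic residents 482.03, foreign purchases of equities on the domestic stock exchange 983.30; capital account: sale of embassy land to a foreign government 43.67, capital transfers received from emigrants 146.57.)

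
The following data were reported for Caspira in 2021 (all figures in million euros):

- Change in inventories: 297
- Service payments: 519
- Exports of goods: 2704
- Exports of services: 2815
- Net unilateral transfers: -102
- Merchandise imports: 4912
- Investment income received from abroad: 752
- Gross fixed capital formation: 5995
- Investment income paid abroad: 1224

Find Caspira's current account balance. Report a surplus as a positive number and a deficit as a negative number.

-486

Goods balance = 2704 - 4912 = -2208
Services balance = 2815 - 519 = 2296
Trade balance (goods + services) = -2208 + 2296 = 88
Net primary income = 752 - 1224 = -472
Net secondary income = -102
Current account = 88 + (-472) + (-102) = -486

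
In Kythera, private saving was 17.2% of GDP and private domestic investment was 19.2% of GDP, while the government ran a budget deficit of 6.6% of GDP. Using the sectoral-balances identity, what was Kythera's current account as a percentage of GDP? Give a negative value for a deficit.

-8.6

By the sectoral-balances identity, CA = (S_private - I) + (T - G).
Private balance = 17.2 - 19.2 = -2.0
Government balance (T - G) = -6.6
CA = -2.0 + (-6.6) = -8.6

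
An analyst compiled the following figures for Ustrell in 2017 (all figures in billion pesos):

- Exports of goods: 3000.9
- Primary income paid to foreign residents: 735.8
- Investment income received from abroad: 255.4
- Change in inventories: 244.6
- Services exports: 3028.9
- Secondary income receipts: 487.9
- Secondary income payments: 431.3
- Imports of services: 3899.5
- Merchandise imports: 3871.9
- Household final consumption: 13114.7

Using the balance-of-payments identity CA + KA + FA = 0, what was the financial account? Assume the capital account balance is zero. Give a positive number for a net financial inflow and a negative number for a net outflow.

2165.4

Goods balance = 3000.9 - 3871.9 = -871.0
Services balance = 3028.9 - 3899.5 = -870.6
Trade balance (goods + services) = -871.0 + (-870.6) = -1741.6
Net primary income = 255.4 - 735.8 = -480.4
Net secondary income = 487.9 - 431.3 = 56.6
Current account = -1741.6 + (-480.4) + 56.6 = -2165.4
Financial account = -(-2165.4) = 2165.4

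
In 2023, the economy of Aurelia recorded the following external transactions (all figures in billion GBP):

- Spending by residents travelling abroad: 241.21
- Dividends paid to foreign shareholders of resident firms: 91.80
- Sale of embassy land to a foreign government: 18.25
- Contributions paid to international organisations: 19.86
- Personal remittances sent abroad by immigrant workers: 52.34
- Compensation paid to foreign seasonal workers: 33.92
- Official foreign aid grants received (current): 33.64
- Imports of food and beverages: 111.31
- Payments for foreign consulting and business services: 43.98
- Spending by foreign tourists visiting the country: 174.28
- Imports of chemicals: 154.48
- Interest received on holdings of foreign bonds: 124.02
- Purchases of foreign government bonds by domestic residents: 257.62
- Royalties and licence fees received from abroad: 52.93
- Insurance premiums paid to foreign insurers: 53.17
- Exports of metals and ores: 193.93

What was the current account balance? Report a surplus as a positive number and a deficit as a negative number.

-223.27

Goods: -154.48 - 111.31 + 193.93 = -71.86
Services: -241.21 + 174.28 - 43.98 + 52.93 - 53.17 = -111.15
Primary income: -91.80 + 124.02 - 33.92 = -1.70
Secondary income: -19.86 - 52.34 + 33.64 = -38.56
Current account = (-71.86) + (-111.15) + (-1.70) + (-38.56) = -223.27
(Excluded from the current account — capital account: sale of embassy land to a foreign government 18.25; financial account: purchases of foreign government bonds by domestic residents 257.62.)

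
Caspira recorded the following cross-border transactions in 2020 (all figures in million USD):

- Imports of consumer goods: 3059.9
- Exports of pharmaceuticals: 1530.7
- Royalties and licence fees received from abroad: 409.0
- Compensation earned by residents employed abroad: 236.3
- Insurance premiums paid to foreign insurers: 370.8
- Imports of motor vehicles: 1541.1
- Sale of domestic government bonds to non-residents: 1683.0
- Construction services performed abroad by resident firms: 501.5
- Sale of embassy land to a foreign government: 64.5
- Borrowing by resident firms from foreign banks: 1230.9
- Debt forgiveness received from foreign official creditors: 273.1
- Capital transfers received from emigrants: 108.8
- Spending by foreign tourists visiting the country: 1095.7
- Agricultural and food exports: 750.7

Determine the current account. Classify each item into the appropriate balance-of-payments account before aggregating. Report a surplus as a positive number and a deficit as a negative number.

-447.9

Goods: -3059.9 + 750.7 - 1541.1 + 1530.7 = -2319.6
Services: -370.8 + 501.5 + 1095.7 + 409.0 = 1635.4
Primary income: 236.3
Current account = (-2319.6) + 1635.4 + 236.3 = -447.9
(Excluded from the current account — financial account: sale of domestic government bonds to non-residents 1683.0, borrowing by resident firms from foreign banks 1230.9; capital account: sale of embassy land to a foreign government 64.5, debt forgiveness received from foreign official creditors 273.1, capital transfers received from emigrants 108.8.)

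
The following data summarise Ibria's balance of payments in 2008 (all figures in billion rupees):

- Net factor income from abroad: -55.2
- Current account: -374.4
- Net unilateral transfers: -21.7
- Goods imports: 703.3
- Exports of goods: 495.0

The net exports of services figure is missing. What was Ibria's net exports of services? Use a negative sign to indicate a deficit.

Current account = goods balance + services balance + net primary income + net secondary income
Sum of the known components = -285.2
Net exports of services = CA - (known components) = -374.4 - (-285.2) = -89.2

-89.2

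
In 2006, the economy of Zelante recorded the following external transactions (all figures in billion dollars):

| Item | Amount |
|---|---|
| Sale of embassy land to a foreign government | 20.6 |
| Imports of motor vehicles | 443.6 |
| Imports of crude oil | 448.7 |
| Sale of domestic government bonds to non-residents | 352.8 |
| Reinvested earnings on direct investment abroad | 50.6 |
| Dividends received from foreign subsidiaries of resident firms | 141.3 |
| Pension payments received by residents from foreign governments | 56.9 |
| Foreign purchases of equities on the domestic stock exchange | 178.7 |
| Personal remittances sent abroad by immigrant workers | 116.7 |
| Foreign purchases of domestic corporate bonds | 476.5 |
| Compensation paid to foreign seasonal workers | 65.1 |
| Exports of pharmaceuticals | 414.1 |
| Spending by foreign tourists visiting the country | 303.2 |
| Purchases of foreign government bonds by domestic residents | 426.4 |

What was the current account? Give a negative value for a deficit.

-108.0

Goods: -443.6 - 448.7 + 414.1 = -478.2
Services: 303.2
Primary income: 50.6 - 65.1 + 141.3 = 126.8
Secondary income: 56.9 - 116.7 = -59.8
Current account = (-478.2) + 303.2 + 126.8 + (-59.8) = -108.0
(Excluded from the current account — capital account: sale of embassy land to a foreign government 20.6; financial account: sale of domestic government bonds to non-residents 352.8, foreign purchases of equities on the domestic stock exchange 178.7, foreign purchases of domestic corporate bonds 476.5, purchases of foreign government bonds by domestic residents 426.4.)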